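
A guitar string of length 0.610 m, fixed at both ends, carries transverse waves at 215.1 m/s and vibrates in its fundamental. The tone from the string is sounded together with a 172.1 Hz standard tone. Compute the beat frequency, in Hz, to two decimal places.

For a string fixed at both ends, f_n = n·v/(2L) = 1·215.1/(2·0.610) = 176.3115 Hz.
f_beat = |176.3115 − 172.1| = 4.21 Hz.

4.21 Hz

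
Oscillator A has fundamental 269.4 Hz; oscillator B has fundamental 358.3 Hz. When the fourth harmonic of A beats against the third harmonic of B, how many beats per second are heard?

2.7 Hz

Fourth harmonic of the first: 4·269.4 = 1077.6 Hz.
Third harmonic of the second: 3·358.3 = 1074.9 Hz.
f_beat = |1077.6 − 1074.9| = 2.7 Hz.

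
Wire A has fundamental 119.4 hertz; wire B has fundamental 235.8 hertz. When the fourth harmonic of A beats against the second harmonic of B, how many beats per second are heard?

6.0 Hz

Fourth harmonic of the first: 4·119.4 = 477.6 Hz.
Second harmonic of the second: 2·235.8 = 471.6 Hz.
f_beat = |477.6 − 471.6| = 6.0 Hz.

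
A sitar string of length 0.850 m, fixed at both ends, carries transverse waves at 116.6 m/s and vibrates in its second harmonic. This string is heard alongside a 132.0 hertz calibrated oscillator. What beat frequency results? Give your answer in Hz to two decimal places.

For a string fixed at both ends, f_n = n·v/(2L) = 2·116.6/(2·0.850) = 137.1765 Hz.
f_beat = |137.1765 − 132.0| = 5.18 Hz.

5.18 Hz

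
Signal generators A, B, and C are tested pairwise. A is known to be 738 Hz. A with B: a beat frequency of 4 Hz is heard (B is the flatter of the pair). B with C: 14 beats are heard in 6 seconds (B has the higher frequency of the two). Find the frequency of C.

B is below A, so f_B = 738 − 4 = 734 Hz.
B–C: Beat frequency = 14/6 = 2.3333 Hz.
C is below B, so f_C = 734 − 2.3333 = 731.6667 Hz.

731.6667 Hz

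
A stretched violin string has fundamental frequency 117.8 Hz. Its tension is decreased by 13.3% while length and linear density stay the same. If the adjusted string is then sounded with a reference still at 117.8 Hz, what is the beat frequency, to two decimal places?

For a string, f ∝ √T, so the new frequency is 117.8·√0.867 = 109.6869 Hz.
f_beat = |109.6869 − 117.8| = 8.11 Hz.

8.11 Hz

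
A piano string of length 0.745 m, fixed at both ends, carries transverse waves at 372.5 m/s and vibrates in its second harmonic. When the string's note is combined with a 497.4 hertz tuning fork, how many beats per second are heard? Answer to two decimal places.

For a string fixed at both ends, f_n = n·v/(2L) = 2·372.5/(2·0.745) = 500.0000 Hz.
f_beat = |500.0000 − 497.4| = 2.60 Hz.

2.60 Hz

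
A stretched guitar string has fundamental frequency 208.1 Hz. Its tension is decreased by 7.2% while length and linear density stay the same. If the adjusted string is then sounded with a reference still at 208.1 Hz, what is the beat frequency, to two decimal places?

For a string, f ∝ √T, so the new frequency is 208.1·√0.928 = 200.4685 Hz.
f_beat = |200.4685 − 208.1| = 7.63 Hz.

7.63 Hz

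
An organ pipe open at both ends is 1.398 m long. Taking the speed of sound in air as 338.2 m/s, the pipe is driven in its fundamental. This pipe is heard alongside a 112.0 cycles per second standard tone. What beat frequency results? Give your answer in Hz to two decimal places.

8.96 Hz

Open pipe: f_n = n·v/(2L) = 1·338.2/(2·1.398) = 120.9585 Hz.
f_beat = |120.9585 − 112.0| = 8.96 Hz.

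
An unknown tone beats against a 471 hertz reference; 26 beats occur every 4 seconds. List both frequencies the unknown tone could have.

464.5 Hz or 477.5 Hz

Beat frequency = 26/4 = 6.5 Hz.
|f − 471| = 6.5, so f = 471 ± 6.5.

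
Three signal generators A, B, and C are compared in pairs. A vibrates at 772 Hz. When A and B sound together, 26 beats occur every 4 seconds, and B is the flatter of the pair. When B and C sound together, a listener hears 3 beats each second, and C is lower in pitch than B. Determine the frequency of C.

A–B: Beat frequency = 26/4 = 6.5 Hz.
B is below A, so f_B = 772 − 6.5 = 765.5 Hz.
C is below B, so f_C = 765.5 − 3 = 762.5 Hz.

762.5 Hz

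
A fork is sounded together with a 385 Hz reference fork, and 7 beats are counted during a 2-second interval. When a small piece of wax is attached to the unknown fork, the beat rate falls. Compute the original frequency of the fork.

388.5 Hz

Beat frequency = 7/2 = 3.5 Hz.
|f − 385| = 3.5, so the fork was at either 381.5 Hz or 388.5 Hz.
Loading a fork with wax lowers its frequency; the adjustment lowers the fork's frequency.
The beat rate fell, so the adjustment moved the fork toward 385 Hz — it must have started above the reference.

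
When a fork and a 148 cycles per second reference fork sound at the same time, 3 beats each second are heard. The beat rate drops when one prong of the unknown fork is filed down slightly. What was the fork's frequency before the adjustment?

|f − 148| = 3, so the fork was at either 145 Hz or 151 Hz.
Filing a prong removes mass and raises the fork's frequency; the adjustment raises the fork's frequency.
The beat rate fell, so the adjustment moved the fork toward 148 Hz — it must have started below the reference.

145 Hz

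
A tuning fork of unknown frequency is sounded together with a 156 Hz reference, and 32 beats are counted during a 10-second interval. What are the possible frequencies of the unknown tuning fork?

152.8 Hz or 159.2 Hz

Beat frequency = 32/10 = 3.2 Hz.
|f − 156| = 3.2, so f = 156 ± 3.2.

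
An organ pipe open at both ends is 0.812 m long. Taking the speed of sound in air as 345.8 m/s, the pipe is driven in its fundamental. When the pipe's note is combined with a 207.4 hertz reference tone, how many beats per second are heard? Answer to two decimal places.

5.53 Hz

Open pipe: f_n = n·v/(2L) = 1·345.8/(2·0.812) = 212.9310 Hz.
f_beat = |212.9310 − 207.4| = 5.53 Hz.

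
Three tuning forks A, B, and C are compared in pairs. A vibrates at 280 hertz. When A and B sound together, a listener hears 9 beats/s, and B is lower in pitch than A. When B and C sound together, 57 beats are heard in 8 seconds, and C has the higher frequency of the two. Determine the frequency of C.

278.125 Hz

B is below A, so f_B = 280 − 9 = 271 Hz.
B–C: Beat frequency = 57/8 = 7.125 Hz.
C is above B, so f_C = 271 + 7.125 = 278.125 Hz.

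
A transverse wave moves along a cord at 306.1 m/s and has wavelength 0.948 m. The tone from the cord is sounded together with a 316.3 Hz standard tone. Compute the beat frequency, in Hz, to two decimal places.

6.59 Hz

Source frequency f = v/λ = 306.1/0.948 = 322.8903 Hz.
f_beat = |322.8903 − 316.3| = 6.59 Hz.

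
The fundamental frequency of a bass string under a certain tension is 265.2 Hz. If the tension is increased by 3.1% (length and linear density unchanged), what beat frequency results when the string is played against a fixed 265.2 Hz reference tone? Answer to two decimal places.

For a string, f ∝ √T, so the new frequency is 265.2·√1.031 = 269.2792 Hz.
f_beat = |269.2792 − 265.2| = 4.08 Hz.

4.08 Hz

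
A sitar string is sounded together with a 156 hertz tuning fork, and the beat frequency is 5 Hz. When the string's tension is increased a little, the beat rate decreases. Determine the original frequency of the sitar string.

|f − 156| = 5, so the sitar string was at either 151 Hz or 161 Hz.
Higher tension means higher frequency; the adjustment raises the sitar string's frequency.
The beat rate fell, so the adjustment moved the sitar string toward 156 Hz — it must have started below the reference.

151 Hz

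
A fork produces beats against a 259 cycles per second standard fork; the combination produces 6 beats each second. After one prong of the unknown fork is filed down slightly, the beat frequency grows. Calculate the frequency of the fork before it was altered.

265 Hz

|f − 259| = 6, so the fork was at either 253 Hz or 265 Hz.
Filing a prong removes mass and raises the fork's frequency; the adjustment raises the fork's frequency.
The beat rate rose, so the adjustment moved the fork further from 259 Hz — it was already above the reference.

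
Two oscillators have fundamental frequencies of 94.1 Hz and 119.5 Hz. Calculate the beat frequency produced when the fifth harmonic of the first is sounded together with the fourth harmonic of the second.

Fifth harmonic of the first: 5·94.1 = 470.5 Hz.
Fourth harmonic of the second: 4·119.5 = 478.0 Hz.
f_beat = |470.5 − 478.0| = 7.5 Hz.

7.5 Hz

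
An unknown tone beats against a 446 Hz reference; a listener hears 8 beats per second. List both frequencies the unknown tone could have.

438 Hz or 454 Hz

|f − 446| = 8, so f = 446 ± 8.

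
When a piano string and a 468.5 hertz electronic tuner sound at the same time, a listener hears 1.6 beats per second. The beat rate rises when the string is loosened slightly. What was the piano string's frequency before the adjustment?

|f − 468.5| = 1.6, so the piano string was at either 466.9 Hz or 470.1 Hz.
Reducing tension lowers a string's frequency; the adjustment lowers the piano string's frequency.
The beat rate rose, so the adjustment moved the piano string further from 468.5 Hz — it was already below the reference.

466.9 Hz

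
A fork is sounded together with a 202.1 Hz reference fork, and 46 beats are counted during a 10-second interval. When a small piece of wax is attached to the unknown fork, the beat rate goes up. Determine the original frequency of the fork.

Beat frequency = 46/10 = 4.6 Hz.
|f − 202.1| = 4.6, so the fork was at either 197.5 Hz or 206.7 Hz.
Loading a fork with wax lowers its frequency; the adjustment lowers the fork's frequency.
The beat rate rose, so the adjustment moved the fork further from 202.1 Hz — it was already below the reference.

197.5 Hz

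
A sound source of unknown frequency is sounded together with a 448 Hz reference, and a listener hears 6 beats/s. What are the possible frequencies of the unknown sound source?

442 Hz or 454 Hz

|f − 448| = 6, so f = 448 ± 6.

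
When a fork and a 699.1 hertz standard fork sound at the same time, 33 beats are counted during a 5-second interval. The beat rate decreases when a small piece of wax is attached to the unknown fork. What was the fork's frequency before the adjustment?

Beat frequency = 33/5 = 6.6 Hz.
|f − 699.1| = 6.6, so the fork was at either 692.5 Hz or 705.7 Hz.
Loading a fork with wax lowers its frequency; the adjustment lowers the fork's frequency.
The beat rate fell, so the adjustment moved the fork toward 699.1 Hz — it must have started above the reference.

705.7 Hz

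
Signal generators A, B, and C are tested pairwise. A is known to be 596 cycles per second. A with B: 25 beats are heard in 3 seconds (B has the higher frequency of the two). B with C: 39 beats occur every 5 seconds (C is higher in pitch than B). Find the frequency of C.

612.1333 Hz

A–B: Beat frequency = 25/3 = 8.3333 Hz.
B is above A, so f_B = 596 + 8.3333 = 604.3333 Hz.
B–C: Beat frequency = 39/5 = 7.8 Hz.
C is above B, so f_C = 604.3333 + 7.8 = 612.1333 Hz.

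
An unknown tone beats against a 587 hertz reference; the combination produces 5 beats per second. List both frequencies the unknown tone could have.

|f − 587| = 5, so f = 587 ± 5.

582 Hz or 592 Hz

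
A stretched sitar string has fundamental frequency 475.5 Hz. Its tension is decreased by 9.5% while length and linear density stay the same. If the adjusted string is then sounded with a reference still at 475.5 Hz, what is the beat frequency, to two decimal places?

23.15 Hz

For a string, f ∝ √T, so the new frequency is 475.5·√0.905 = 452.3502 Hz.
f_beat = |452.3502 − 475.5| = 23.15 Hz.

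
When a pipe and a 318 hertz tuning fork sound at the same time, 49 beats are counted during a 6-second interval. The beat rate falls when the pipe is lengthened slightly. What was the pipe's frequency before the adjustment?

326.1667 Hz

Beat frequency = 49/6 = 8.1667 Hz.
|f − 318| = 8.1667, so the pipe was at either 309.8333 Hz or 326.1667 Hz.
A longer pipe has a lower fundamental; the adjustment lowers the pipe's frequency.
The beat rate fell, so the adjustment moved the pipe toward 318 Hz — it must have started above the reference.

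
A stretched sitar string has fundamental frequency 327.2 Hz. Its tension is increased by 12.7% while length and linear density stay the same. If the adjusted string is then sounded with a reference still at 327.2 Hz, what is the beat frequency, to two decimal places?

20.16 Hz

For a string, f ∝ √T, so the new frequency is 327.2·√1.127 = 347.3564 Hz.
f_beat = |347.3564 − 327.2| = 20.16 Hz.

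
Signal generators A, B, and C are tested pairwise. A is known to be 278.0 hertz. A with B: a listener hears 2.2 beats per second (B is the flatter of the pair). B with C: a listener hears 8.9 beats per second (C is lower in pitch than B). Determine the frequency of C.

B is below A, so f_B = 278.0 − 2.2 = 275.8 Hz.
C is below B, so f_C = 275.8 − 8.9 = 266.9 Hz.

266.9 Hz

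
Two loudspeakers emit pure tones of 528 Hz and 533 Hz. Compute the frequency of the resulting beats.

5 Hz

The beat frequency equals the magnitude of the frequency difference.
|528 − 533| = 5 Hz.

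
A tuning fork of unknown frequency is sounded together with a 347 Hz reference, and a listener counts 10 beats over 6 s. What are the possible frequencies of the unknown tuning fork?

Beat frequency = 10/6 = 1.6667 Hz.
|f − 347| = 1.6667, so f = 347 ± 1.6667.

345.3333 Hz or 348.6667 Hz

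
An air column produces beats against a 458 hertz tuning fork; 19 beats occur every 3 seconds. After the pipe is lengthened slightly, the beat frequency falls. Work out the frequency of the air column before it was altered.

Beat frequency = 19/3 = 6.3333 Hz.
|f − 458| = 6.3333, so the air column was at either 451.6667 Hz or 464.3333 Hz.
A longer pipe has a lower fundamental; the adjustment lowers the air column's frequency.
The beat rate fell, so the adjustment moved the air column toward 458 Hz — it must have started above the reference.

464.3333 Hz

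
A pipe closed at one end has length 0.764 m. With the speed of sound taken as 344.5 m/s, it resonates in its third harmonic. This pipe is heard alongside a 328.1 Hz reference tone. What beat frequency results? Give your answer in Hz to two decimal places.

10.09 Hz

Closed pipe (odd harmonics): f_n = n·v/(4L) = 3·344.5/(4·0.764) = 338.1872 Hz.
f_beat = |338.1872 − 328.1| = 10.09 Hz.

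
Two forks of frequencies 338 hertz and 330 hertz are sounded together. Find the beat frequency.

8 Hz

The beat frequency equals the magnitude of the frequency difference.
|338 − 330| = 8 Hz.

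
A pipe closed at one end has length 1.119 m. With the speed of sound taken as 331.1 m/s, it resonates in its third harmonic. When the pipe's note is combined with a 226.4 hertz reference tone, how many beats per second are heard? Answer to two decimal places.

Closed pipe (odd harmonics): f_n = n·v/(4L) = 3·331.1/(4·1.119) = 221.9169 Hz.
f_beat = |221.9169 − 226.4| = 4.48 Hz.

4.48 Hz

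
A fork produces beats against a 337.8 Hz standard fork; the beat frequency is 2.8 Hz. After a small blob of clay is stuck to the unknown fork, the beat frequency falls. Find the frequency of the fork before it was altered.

340.6 Hz

|f − 337.8| = 2.8, so the fork was at either 335 Hz or 340.6 Hz.
Adding mass to a fork lowers its frequency; the adjustment lowers the fork's frequency.
The beat rate fell, so the adjustment moved the fork toward 337.8 Hz — it must have started above the reference.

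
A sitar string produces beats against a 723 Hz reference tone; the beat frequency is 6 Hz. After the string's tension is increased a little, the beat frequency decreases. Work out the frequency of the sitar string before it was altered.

717 Hz

|f − 723| = 6, so the sitar string was at either 717 Hz or 729 Hz.
Higher tension means higher frequency; the adjustment raises the sitar string's frequency.
The beat rate fell, so the adjustment moved the sitar string toward 723 Hz — it must have started below the reference.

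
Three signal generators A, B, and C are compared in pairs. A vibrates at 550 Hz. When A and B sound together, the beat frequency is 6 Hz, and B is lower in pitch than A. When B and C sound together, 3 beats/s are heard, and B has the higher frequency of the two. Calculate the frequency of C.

541 Hz

B is below A, so f_B = 550 − 6 = 544 Hz.
C is below B, so f_C = 544 − 3 = 541 Hz.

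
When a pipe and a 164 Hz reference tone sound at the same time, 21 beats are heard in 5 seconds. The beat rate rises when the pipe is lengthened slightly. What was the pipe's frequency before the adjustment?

159.8 Hz

Beat frequency = 21/5 = 4.2 Hz.
|f − 164| = 4.2, so the pipe was at either 159.8 Hz or 168.2 Hz.
A longer pipe has a lower fundamental; the adjustment lowers the pipe's frequency.
The beat rate rose, so the adjustment moved the pipe further from 164 Hz — it was already below the reference.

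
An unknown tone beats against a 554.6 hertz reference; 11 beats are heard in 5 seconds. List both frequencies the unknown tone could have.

552.4 Hz or 556.8 Hz

Beat frequency = 11/5 = 2.2 Hz.
|f − 554.6| = 2.2, so f = 554.6 ± 2.2.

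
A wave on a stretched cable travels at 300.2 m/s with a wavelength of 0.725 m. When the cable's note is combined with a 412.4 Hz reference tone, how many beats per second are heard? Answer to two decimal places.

1.67 Hz

Source frequency f = v/λ = 300.2/0.725 = 414.0690 Hz.
f_beat = |414.0690 − 412.4| = 1.67 Hz.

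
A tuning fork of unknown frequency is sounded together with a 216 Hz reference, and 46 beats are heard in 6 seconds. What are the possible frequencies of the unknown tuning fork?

208.3333 Hz or 223.6667 Hz

Beat frequency = 46/6 = 7.6667 Hz.
|f − 216| = 7.6667, so f = 216 ± 7.6667.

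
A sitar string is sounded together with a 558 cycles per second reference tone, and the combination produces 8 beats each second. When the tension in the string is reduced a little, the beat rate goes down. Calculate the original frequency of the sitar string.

566 Hz

|f − 558| = 8, so the sitar string was at either 550 Hz or 566 Hz.
Lower tension means lower frequency; the adjustment lowers the sitar string's frequency.
The beat rate fell, so the adjustment moved the sitar string toward 558 Hz — it must have started above the reference.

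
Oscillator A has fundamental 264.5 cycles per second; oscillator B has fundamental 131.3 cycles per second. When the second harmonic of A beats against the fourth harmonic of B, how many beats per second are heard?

Second harmonic of the first: 2·264.5 = 529.0 Hz.
Fourth harmonic of the second: 4·131.3 = 525.2 Hz.
f_beat = |529.0 − 525.2| = 3.8 Hz.

3.8 Hz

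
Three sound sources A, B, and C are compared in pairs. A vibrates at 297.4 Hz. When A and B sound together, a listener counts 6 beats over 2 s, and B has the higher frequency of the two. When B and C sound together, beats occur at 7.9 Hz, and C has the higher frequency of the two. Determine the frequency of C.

A–B: Beat frequency = 6/2 = 3 Hz.
B is above A, so f_B = 297.4 + 3 = 300.4 Hz.
C is above B, so f_C = 300.4 + 7.9 = 308.3 Hz.

308.3 Hz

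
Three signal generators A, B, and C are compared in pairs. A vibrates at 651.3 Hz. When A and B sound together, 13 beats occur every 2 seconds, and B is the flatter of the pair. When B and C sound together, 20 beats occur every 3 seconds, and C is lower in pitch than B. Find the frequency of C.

638.1333 Hz

A–B: Beat frequency = 13/2 = 6.5 Hz.
B is below A, so f_B = 651.3 − 6.5 = 644.8 Hz.
B–C: Beat frequency = 20/3 = 6.6667 Hz.
C is below B, so f_C = 644.8 − 6.6667 = 638.1333 Hz.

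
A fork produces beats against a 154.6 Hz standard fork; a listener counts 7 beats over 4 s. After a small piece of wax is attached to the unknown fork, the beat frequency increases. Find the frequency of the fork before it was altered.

Beat frequency = 7/4 = 1.75 Hz.
|f − 154.6| = 1.75, so the fork was at either 152.85 Hz or 156.35 Hz.
Loading a fork with wax lowers its frequency; the adjustment lowers the fork's frequency.
The beat rate rose, so the adjustment moved the fork further from 154.6 Hz — it was already below the reference.

152.85 Hz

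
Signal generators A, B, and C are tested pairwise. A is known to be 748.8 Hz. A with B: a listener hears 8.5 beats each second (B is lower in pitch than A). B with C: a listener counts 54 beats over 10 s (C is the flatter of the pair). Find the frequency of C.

B is below A, so f_B = 748.8 − 8.5 = 740.3 Hz.
B–C: Beat frequency = 54/10 = 5.4 Hz.
C is below B, so f_C = 740.3 − 5.4 = 734.9 Hz.

734.9 Hz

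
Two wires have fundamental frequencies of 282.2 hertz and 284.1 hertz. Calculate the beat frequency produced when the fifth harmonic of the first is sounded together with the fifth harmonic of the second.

9.5 Hz

Fifth harmonic of the first: 5·282.2 = 1411.0 Hz.
Fifth harmonic of the second: 5·284.1 = 1420.5 Hz.
f_beat = |1411.0 − 1420.5| = 9.5 Hz.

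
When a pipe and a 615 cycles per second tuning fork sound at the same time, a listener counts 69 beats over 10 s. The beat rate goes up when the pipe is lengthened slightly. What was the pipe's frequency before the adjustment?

Beat frequency = 69/10 = 6.9 Hz.
|f − 615| = 6.9, so the pipe was at either 608.1 Hz or 621.9 Hz.
A longer pipe has a lower fundamental; the adjustment lowers the pipe's frequency.
The beat rate rose, so the adjustment moved the pipe further from 615 Hz — it was already below the reference.

608.1 Hz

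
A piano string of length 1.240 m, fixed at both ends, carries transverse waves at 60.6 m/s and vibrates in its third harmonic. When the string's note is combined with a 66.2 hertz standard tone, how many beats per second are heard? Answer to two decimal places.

For a string fixed at both ends, f_n = n·v/(2L) = 3·60.6/(2·1.240) = 73.3065 Hz.
f_beat = |73.3065 − 66.2| = 7.11 Hz.

7.11 Hz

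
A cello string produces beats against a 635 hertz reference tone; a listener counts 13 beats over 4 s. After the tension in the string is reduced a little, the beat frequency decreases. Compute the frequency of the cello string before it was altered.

638.25 Hz

Beat frequency = 13/4 = 3.25 Hz.
|f − 635| = 3.25, so the cello string was at either 631.75 Hz or 638.25 Hz.
Lower tension means lower frequency; the adjustment lowers the cello string's frequency.
The beat rate fell, so the adjustment moved the cello string toward 635 Hz — it must have started above the reference.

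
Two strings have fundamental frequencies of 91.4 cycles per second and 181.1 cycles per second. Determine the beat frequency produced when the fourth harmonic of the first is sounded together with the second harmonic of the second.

Fourth harmonic of the first: 4·91.4 = 365.6 Hz.
Second harmonic of the second: 2·181.1 = 362.2 Hz.
f_beat = |365.6 − 362.2| = 3.4 Hz.

3.4 Hz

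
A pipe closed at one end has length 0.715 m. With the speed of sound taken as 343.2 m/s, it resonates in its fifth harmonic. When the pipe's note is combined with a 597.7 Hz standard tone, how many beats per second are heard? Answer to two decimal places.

Closed pipe (odd harmonics): f_n = n·v/(4L) = 5·343.2/(4·0.715) = 600.0000 Hz.
f_beat = |600.0000 − 597.7| = 2.30 Hz.

2.30 Hz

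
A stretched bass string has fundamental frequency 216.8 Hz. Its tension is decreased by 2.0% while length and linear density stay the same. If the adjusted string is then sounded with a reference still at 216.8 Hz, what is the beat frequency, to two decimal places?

For a string, f ∝ √T, so the new frequency is 216.8·√0.980 = 214.6211 Hz.
f_beat = |214.6211 − 216.8| = 2.18 Hz.

2.18 Hz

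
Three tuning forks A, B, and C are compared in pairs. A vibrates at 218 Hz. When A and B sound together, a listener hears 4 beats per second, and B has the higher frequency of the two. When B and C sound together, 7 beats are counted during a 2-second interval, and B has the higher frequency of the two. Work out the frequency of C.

B is above A, so f_B = 218 + 4 = 222 Hz.
B–C: Beat frequency = 7/2 = 3.5 Hz.
C is below B, so f_C = 222 − 3.5 = 218.5 Hz.

218.5 Hz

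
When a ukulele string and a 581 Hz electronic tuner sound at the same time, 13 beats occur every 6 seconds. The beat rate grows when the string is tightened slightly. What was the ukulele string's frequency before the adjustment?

583.1667 Hz

Beat frequency = 13/6 = 2.1667 Hz.
|f − 581| = 2.1667, so the ukulele string was at either 578.8333 Hz or 583.1667 Hz.
Increasing tension raises a string's frequency; the adjustment raises the ukulele string's frequency.
The beat rate rose, so the adjustment moved the ukulele string further from 581 Hz — it was already above the reference.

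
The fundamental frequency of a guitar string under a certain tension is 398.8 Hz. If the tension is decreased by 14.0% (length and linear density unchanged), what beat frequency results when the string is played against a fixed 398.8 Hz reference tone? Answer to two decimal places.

For a string, f ∝ √T, so the new frequency is 398.8·√0.860 = 369.8319 Hz.
f_beat = |369.8319 − 398.8| = 28.97 Hz.

28.97 Hz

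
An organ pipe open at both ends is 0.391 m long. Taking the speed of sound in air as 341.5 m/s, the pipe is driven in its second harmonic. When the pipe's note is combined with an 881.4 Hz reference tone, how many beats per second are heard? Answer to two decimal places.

Open pipe: f_n = n·v/(2L) = 2·341.5/(2·0.391) = 873.4015 Hz.
f_beat = |873.4015 − 881.4| = 8.00 Hz.

8.00 Hz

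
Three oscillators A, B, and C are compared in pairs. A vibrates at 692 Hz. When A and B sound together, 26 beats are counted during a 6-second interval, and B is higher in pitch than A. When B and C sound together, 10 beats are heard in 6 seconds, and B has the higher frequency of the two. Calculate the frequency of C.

A–B: Beat frequency = 26/6 = 4.3333 Hz.
B is above A, so f_B = 692 + 4.3333 = 696.3333 Hz.
B–C: Beat frequency = 10/6 = 1.6667 Hz.
C is below B, so f_C = 696.3333 − 1.6667 = 694.6667 Hz.

694.6667 Hz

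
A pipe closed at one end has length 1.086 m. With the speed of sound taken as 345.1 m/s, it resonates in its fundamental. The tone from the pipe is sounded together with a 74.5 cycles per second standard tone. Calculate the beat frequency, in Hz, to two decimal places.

Closed pipe (odd harmonics): f_n = n·v/(4L) = 1·345.1/(4·1.086) = 79.4429 Hz.
f_beat = |79.4429 − 74.5| = 4.94 Hz.

4.94 Hz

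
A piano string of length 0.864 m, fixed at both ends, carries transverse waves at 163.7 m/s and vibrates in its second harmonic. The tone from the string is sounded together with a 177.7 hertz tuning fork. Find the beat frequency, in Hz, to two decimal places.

For a string fixed at both ends, f_n = n·v/(2L) = 2·163.7/(2·0.864) = 189.4676 Hz.
f_beat = |189.4676 − 177.7| = 11.77 Hz.

11.77 Hz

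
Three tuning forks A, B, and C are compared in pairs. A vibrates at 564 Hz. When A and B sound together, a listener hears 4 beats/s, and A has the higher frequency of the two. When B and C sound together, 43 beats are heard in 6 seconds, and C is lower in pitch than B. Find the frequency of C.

B is below A, so f_B = 564 − 4 = 560 Hz.
B–C: Beat frequency = 43/6 = 7.1667 Hz.
C is below B, so f_C = 560 − 7.1667 = 552.8333 Hz.

552.8333 Hz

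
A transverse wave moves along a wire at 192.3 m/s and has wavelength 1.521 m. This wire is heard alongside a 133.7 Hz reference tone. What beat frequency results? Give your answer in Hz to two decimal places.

Source frequency f = v/λ = 192.3/1.521 = 126.4300 Hz.
f_beat = |126.4300 − 133.7| = 7.27 Hz.

7.27 Hz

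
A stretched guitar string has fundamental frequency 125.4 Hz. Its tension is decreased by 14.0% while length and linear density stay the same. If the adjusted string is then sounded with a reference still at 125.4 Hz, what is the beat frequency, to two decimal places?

For a string, f ∝ √T, so the new frequency is 125.4·√0.860 = 116.2912 Hz.
f_beat = |116.2912 − 125.4| = 9.11 Hz.

9.11 Hz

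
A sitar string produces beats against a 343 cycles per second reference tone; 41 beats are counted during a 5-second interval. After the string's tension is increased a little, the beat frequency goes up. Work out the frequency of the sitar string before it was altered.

351.2 Hz

Beat frequency = 41/5 = 8.2 Hz.
|f − 343| = 8.2, so the sitar string was at either 334.8 Hz or 351.2 Hz.
Higher tension means higher frequency; the adjustment raises the sitar string's frequency.
The beat rate rose, so the adjustment moved the sitar string further from 343 Hz — it was already above the reference.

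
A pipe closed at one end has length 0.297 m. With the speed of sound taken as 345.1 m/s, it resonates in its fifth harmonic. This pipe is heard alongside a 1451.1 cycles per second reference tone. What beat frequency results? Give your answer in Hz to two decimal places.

Closed pipe (odd harmonics): f_n = n·v/(4L) = 5·345.1/(4·0.297) = 1452.4411 Hz.
f_beat = |1452.4411 − 1451.1| = 1.34 Hz.

1.34 Hz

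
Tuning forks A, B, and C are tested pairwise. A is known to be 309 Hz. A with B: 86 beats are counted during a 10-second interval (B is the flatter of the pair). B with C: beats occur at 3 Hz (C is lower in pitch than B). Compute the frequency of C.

297.4 Hz

A–B: Beat frequency = 86/10 = 8.6 Hz.
B is below A, so f_B = 309 − 8.6 = 300.4 Hz.
C is below B, so f_C = 300.4 − 3 = 297.4 Hz.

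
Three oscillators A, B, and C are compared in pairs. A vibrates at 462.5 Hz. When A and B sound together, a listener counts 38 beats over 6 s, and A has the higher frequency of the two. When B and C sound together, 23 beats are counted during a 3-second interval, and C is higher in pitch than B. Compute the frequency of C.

A–B: Beat frequency = 38/6 = 6.3333 Hz.
B is below A, so f_B = 462.5 − 6.3333 = 456.1667 Hz.
B–C: Beat frequency = 23/3 = 7.6667 Hz.
C is above B, so f_C = 456.1667 + 7.6667 = 463.8333 Hz.

463.8333 Hz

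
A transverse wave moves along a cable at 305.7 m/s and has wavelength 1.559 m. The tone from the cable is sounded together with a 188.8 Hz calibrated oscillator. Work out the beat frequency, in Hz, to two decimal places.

7.29 Hz

Source frequency f = v/λ = 305.7/1.559 = 196.0872 Hz.
f_beat = |196.0872 − 188.8| = 7.29 Hz.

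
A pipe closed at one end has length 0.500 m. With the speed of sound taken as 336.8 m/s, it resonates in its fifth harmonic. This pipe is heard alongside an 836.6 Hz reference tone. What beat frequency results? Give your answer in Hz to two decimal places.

Closed pipe (odd harmonics): f_n = n·v/(4L) = 5·336.8/(4·0.500) = 842.0000 Hz.
f_beat = |842.0000 − 836.6| = 5.40 Hz.

5.40 Hz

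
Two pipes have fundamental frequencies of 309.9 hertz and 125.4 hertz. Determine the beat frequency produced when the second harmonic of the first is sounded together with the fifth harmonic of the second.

Second harmonic of the first: 2·309.9 = 619.8 Hz.
Fifth harmonic of the second: 5·125.4 = 627.0 Hz.
f_beat = |619.8 − 627.0| = 7.2 Hz.

7.2 Hz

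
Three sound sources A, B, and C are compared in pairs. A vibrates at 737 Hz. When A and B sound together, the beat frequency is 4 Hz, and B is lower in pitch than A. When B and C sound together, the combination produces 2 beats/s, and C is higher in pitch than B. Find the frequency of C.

B is below A, so f_B = 737 − 4 = 733 Hz.
C is above B, so f_C = 733 + 2 = 735 Hz.

735 Hz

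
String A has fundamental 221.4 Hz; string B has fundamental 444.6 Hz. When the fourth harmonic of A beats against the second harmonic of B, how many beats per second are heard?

3.6 Hz

Fourth harmonic of the first: 4·221.4 = 885.6 Hz.
Second harmonic of the second: 2·444.6 = 889.2 Hz.
f_beat = |885.6 − 889.2| = 3.6 Hz.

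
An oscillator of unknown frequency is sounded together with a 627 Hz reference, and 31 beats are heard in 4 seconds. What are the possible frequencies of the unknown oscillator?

Beat frequency = 31/4 = 7.75 Hz.
|f − 627| = 7.75, so f = 627 ± 7.75.

619.25 Hz or 634.75 Hz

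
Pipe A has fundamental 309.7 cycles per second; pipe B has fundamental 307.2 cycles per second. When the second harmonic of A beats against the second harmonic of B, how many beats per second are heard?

5.0 Hz

Second harmonic of the first: 2·309.7 = 619.4 Hz.
Second harmonic of the second: 2·307.2 = 614.4 Hz.
f_beat = |619.4 − 614.4| = 5.0 Hz.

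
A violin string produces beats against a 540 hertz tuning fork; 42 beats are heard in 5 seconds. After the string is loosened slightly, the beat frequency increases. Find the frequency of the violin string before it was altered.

531.6 Hz

Beat frequency = 42/5 = 8.4 Hz.
|f − 540| = 8.4, so the violin string was at either 531.6 Hz or 548.4 Hz.
Reducing tension lowers a string's frequency; the adjustment lowers the violin string's frequency.
The beat rate rose, so the adjustment moved the violin string further from 540 Hz — it was already below the reference.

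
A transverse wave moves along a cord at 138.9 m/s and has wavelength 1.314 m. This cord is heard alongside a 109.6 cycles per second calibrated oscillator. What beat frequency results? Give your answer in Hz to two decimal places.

Source frequency f = v/λ = 138.9/1.314 = 105.7078 Hz.
f_beat = |105.7078 − 109.6| = 3.89 Hz.

3.89 Hz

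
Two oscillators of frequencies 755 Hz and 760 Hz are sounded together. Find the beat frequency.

f_beat = |f₁ − f₂|.
|755 − 760| = 5 Hz.

5 Hz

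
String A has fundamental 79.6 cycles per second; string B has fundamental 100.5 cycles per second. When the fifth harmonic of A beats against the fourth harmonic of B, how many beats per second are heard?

Fifth harmonic of the first: 5·79.6 = 398.0 Hz.
Fourth harmonic of the second: 4·100.5 = 402.0 Hz.
f_beat = |398.0 − 402.0| = 4.0 Hz.

4.0 Hz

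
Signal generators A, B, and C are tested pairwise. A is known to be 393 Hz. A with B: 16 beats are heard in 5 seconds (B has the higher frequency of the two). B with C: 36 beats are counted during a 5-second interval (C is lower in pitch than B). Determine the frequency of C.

A–B: Beat frequency = 16/5 = 3.2 Hz.
B is above A, so f_B = 393 + 3.2 = 396.2 Hz.
B–C: Beat frequency = 36/5 = 7.2 Hz.
C is below B, so f_C = 396.2 − 7.2 = 389 Hz.

389 Hz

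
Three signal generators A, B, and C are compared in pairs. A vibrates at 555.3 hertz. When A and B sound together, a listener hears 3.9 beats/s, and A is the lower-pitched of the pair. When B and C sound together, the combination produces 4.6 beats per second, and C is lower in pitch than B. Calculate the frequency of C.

554.6 Hz

B is above A, so f_B = 555.3 + 3.9 = 559.2 Hz.
C is below B, so f_C = 559.2 − 4.6 = 554.6 Hz.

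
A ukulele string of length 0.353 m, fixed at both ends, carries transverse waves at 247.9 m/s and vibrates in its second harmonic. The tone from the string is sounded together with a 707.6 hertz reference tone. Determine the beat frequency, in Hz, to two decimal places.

5.33 Hz

For a string fixed at both ends, f_n = n·v/(2L) = 2·247.9/(2·0.353) = 702.2663 Hz.
f_beat = |702.2663 − 707.6| = 5.33 Hz.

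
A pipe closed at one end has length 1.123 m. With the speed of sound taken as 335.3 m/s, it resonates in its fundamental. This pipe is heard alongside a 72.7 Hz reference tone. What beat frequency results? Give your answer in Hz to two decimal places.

1.94 Hz

Closed pipe (odd harmonics): f_n = n·v/(4L) = 1·335.3/(4·1.123) = 74.6438 Hz.
f_beat = |74.6438 − 72.7| = 1.94 Hz.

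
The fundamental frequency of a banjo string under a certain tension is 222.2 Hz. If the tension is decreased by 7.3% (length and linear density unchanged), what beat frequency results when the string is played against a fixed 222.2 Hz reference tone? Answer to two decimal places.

For a string, f ∝ √T, so the new frequency is 222.2·√0.927 = 213.9360 Hz.
f_beat = |213.9360 − 222.2| = 8.26 Hz.

8.26 Hz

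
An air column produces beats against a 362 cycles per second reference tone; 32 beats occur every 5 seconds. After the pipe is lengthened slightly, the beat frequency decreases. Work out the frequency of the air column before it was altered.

Beat frequency = 32/5 = 6.4 Hz.
|f − 362| = 6.4, so the air column was at either 355.6 Hz or 368.4 Hz.
A longer pipe has a lower fundamental; the adjustment lowers the air column's frequency.
The beat rate fell, so the adjustment moved the air column toward 362 Hz — it must have started above the reference.

368.4 Hz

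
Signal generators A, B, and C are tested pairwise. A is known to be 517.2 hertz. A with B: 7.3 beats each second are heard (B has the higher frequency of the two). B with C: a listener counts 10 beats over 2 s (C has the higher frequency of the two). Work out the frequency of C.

529.5 Hz

B is above A, so f_B = 517.2 + 7.3 = 524.5 Hz.
B–C: Beat frequency = 10/2 = 5 Hz.
C is above B, so f_C = 524.5 + 5 = 529.5 Hz.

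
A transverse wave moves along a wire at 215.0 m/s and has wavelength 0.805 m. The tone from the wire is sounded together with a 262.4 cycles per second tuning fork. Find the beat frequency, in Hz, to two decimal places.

4.68 Hz

Source frequency f = v/λ = 215.0/0.805 = 267.0807 Hz.
f_beat = |267.0807 − 262.4| = 4.68 Hz.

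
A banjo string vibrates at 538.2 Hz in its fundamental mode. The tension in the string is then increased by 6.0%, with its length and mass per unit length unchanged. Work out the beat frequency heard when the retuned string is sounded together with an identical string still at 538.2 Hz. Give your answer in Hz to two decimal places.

For a string, f ∝ √T, so the new frequency is 538.2·√1.060 = 554.1108 Hz.
f_beat = |554.1108 − 538.2| = 15.91 Hz.

15.91 Hz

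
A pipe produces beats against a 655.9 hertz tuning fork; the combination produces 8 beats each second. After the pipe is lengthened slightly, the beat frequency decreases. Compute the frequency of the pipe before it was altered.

663.9 Hz

|f − 655.9| = 8, so the pipe was at either 647.9 Hz or 663.9 Hz.
A longer pipe has a lower fundamental; the adjustment lowers the pipe's frequency.
The beat rate fell, so the adjustment moved the pipe toward 655.9 Hz — it must have started above the reference.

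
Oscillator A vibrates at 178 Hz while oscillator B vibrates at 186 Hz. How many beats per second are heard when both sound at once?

f_beat = |f₁ − f₂|.
|178 − 186| = 8 Hz.

8 Hz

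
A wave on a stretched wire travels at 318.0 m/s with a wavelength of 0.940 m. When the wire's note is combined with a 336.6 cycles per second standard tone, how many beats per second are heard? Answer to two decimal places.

Source frequency f = v/λ = 318.0/0.940 = 338.2979 Hz.
f_beat = |338.2979 − 336.6| = 1.70 Hz.

1.70 Hz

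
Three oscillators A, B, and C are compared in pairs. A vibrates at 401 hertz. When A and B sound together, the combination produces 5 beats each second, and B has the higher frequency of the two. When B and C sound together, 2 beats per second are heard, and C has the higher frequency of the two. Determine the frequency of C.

B is above A, so f_B = 401 + 5 = 406 Hz.
C is above B, so f_C = 406 + 2 = 408 Hz.

408 Hz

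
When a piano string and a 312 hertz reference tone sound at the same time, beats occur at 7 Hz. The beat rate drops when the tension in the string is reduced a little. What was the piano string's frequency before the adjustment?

|f − 312| = 7, so the piano string was at either 305 Hz or 319 Hz.
Lower tension means lower frequency; the adjustment lowers the piano string's frequency.
The beat rate fell, so the adjustment moved the piano string toward 312 Hz — it must have started above the reference.

319 Hz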